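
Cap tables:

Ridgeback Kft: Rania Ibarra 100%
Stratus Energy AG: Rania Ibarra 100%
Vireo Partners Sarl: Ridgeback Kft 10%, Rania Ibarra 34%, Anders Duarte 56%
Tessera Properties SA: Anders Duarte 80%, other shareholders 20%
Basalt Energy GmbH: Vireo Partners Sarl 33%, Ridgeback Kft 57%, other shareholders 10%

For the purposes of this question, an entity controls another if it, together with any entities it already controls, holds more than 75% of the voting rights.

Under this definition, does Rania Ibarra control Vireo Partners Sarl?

Rania holds 100% of Ridgeback, so Rania controls Ridgeback.
Rania holds 100% of Stratus, so Rania controls Stratus.
In Vireo, Rania's side holds only 10% + 34% = 44%, not > 75%.
So Rania does not control Vireo.

No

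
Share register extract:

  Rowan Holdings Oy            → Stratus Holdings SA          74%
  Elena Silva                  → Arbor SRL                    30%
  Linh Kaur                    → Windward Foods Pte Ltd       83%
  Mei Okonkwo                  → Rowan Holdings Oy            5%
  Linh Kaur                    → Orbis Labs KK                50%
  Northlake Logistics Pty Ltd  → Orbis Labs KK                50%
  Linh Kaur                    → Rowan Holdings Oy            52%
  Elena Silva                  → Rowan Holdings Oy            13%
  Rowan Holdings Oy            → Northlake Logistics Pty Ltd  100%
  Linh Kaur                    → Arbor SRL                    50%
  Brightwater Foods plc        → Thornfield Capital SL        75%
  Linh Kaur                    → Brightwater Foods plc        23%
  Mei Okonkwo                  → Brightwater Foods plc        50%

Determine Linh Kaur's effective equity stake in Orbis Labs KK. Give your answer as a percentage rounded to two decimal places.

76.00%

Linh reaches Orbis along 2 paths.
Direct stake: 50% = 50%.
Via Rowan → Northlake: 52% × 100% × 50% = 26%.
Total: 50% + 26% = 76%.
Rounded: 76.00%.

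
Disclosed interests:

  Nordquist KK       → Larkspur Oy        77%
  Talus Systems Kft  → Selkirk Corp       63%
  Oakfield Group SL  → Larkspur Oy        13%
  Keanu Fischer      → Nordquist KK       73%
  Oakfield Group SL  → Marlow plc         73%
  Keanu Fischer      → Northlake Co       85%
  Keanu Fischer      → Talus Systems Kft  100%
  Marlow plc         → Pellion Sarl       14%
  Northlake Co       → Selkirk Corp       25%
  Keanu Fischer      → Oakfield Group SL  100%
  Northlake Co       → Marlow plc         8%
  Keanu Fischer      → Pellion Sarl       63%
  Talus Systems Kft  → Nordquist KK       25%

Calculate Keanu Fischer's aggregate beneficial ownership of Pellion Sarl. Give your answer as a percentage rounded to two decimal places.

74.17%

Keanu reaches Pellion along 3 paths.
Direct stake: 63% = 63%.
Via Northlake → Marlow: 85% × 8% × 14% = 0.952%.
Via Oakfield → Marlow: 100% × 73% × 14% = 10.22%.
Total: 63% + 0.952% + 10.22% = 74.172%.
Rounded: 74.17%.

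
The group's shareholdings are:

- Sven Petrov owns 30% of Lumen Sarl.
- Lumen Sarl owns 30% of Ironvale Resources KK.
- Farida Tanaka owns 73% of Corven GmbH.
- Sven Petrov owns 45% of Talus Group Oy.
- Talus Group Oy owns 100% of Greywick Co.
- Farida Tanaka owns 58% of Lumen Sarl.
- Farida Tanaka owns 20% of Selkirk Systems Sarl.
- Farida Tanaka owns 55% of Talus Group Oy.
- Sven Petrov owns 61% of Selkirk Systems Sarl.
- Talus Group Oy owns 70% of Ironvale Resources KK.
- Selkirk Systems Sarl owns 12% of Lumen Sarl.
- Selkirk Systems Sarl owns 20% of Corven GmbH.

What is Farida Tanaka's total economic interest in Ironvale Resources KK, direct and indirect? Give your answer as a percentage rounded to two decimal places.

56.62%

Farida reaches Ironvale along 3 paths.
Via Talus: 55% × 70% = 38.5%.
Via Selkirk → Lumen: 20% × 12% × 30% = 0.72%.
Via Lumen: 58% × 30% = 17.4%.
Total: 38.5% + 0.72% + 17.4% = 56.62%.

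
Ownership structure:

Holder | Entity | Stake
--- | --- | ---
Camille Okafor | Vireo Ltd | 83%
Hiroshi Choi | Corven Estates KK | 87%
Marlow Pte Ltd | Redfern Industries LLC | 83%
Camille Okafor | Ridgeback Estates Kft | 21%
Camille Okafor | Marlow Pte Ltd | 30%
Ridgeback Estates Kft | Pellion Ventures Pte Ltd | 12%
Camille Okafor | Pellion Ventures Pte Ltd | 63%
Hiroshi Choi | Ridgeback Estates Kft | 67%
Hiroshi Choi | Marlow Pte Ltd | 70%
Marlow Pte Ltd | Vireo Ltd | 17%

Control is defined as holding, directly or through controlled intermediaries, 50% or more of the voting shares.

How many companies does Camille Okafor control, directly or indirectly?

2

Camille holds 63% of Pellion, so Camille controls Pellion.
Camille holds 83% of Vireo, so Camille controls Vireo.
No other company's threshold is met.
Camille controls 2 companies.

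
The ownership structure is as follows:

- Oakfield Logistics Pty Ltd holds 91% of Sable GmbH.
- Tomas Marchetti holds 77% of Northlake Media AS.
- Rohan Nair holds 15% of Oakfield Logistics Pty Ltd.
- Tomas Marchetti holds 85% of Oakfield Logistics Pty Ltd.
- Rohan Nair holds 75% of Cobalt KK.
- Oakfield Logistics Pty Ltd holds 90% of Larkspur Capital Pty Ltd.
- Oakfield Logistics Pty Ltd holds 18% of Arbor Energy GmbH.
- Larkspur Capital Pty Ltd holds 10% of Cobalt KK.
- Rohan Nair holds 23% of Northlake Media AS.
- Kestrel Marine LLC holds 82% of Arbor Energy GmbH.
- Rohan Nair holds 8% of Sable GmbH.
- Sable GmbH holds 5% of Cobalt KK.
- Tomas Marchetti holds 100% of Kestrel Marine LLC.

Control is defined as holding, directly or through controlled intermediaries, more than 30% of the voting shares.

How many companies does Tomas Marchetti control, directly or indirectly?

6

Tomas holds 100% of Kestrel, so Tomas controls Kestrel.
Tomas holds 85% of Oakfield, so Tomas controls Oakfield.
Tomas holds 77% of Northlake, so Tomas controls Northlake.
Oakfield holds 91% of Sable, so Tomas controls Sable.
Kestrel and Oakfield together hold 82% + 18% = 100% of Arbor, so Tomas controls Arbor.
Oakfield holds 90% of Larkspur, so Tomas controls Larkspur.
No other company's threshold is met.
Tomas controls 6 companies.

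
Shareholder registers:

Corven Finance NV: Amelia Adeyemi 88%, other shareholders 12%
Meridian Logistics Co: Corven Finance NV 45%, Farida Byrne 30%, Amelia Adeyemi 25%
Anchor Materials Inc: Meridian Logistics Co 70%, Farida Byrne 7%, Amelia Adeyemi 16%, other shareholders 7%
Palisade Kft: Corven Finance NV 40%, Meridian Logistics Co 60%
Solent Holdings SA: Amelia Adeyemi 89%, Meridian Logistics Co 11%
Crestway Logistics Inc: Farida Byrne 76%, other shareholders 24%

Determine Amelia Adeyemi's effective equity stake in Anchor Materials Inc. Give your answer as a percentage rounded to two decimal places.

61.22%

Amelia reaches Anchor along 3 paths.
Via Corven → Meridian: 88% × 45% × 70% = 27.72%.
Via Meridian: 25% × 70% = 17.5%.
Direct stake: 16% = 16%.
Total: 27.72% + 17.5% + 16% = 61.22%.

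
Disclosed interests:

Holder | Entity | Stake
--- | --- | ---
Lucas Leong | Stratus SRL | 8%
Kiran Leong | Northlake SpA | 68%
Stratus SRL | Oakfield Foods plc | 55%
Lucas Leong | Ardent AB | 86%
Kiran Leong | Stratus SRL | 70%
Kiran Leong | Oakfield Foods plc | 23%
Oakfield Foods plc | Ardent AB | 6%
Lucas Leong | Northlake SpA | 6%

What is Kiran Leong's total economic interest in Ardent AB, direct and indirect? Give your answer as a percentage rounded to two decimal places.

3.69%

Kiran reaches Ardent along 2 paths.
Via Oakfield: 23% × 6% = 1.38%.
Via Stratus → Oakfield: 70% × 55% × 6% = 2.31%.
Total: 1.38% + 2.31% = 3.69%.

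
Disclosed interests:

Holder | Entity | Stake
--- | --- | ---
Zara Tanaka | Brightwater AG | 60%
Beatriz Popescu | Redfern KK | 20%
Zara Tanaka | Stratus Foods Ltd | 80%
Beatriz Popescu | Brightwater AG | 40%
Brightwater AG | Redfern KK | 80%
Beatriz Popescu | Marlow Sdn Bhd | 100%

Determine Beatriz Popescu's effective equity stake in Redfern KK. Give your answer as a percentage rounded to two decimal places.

Beatriz reaches Redfern along 2 paths.
Via Brightwater: 40% × 80% = 32%.
Direct stake: 20% = 20%.
Total: 32% + 20% = 52%.
Rounded: 52.00%.

52.00%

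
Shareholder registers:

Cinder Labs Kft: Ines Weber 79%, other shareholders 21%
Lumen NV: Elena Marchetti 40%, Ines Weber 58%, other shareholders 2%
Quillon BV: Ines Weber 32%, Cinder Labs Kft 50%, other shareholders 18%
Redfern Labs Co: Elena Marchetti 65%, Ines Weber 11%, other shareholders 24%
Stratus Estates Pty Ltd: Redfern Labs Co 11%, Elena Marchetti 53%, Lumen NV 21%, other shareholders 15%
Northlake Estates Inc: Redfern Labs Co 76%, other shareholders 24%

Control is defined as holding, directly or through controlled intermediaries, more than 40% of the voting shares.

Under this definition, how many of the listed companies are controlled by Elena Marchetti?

3

Elena holds 65% of Redfern, so Elena controls Redfern.
Redfern and Elena together hold 11% + 53% = 64% of Stratus, so Elena controls Stratus.
Redfern holds 76% of Northlake, so Elena controls Northlake.
No other company's threshold is met.
Elena controls 3 companies.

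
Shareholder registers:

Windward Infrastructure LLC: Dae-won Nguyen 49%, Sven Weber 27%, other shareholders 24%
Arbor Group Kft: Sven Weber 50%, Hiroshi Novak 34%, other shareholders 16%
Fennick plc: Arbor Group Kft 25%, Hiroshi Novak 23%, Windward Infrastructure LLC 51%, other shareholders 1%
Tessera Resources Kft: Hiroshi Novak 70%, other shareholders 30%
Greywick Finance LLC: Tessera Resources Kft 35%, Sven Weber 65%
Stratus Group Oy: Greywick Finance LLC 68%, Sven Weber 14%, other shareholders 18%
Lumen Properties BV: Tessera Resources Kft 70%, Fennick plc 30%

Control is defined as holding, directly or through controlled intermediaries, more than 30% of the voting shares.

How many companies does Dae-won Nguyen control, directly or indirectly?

2

Dae-won holds 49% of Windward, so Dae-won controls Windward.
Windward holds 51% of Fennick, so Dae-won controls Fennick.
No other company's threshold is met.
Dae-won controls 2 companies.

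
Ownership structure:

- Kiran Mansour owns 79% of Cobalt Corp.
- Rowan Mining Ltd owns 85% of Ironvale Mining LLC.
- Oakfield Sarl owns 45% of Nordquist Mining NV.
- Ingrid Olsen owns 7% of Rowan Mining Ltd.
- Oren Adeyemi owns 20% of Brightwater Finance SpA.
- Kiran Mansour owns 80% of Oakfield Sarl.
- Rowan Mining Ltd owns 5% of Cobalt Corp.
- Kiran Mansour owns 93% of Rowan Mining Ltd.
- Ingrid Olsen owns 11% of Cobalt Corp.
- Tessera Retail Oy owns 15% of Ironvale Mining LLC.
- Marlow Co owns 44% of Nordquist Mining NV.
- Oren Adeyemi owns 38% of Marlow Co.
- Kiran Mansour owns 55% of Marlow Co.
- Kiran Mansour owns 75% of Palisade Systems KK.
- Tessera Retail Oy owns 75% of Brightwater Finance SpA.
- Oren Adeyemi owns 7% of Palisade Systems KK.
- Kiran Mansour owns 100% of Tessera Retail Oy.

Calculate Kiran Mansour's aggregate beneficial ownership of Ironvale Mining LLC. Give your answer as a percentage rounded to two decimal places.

Kiran reaches Ironvale along 2 paths.
Via Rowan: 93% × 85% = 79.05%.
Via Tessera: 100% × 15% = 15%.
Total: 79.05% + 15% = 94.05%.

94.05%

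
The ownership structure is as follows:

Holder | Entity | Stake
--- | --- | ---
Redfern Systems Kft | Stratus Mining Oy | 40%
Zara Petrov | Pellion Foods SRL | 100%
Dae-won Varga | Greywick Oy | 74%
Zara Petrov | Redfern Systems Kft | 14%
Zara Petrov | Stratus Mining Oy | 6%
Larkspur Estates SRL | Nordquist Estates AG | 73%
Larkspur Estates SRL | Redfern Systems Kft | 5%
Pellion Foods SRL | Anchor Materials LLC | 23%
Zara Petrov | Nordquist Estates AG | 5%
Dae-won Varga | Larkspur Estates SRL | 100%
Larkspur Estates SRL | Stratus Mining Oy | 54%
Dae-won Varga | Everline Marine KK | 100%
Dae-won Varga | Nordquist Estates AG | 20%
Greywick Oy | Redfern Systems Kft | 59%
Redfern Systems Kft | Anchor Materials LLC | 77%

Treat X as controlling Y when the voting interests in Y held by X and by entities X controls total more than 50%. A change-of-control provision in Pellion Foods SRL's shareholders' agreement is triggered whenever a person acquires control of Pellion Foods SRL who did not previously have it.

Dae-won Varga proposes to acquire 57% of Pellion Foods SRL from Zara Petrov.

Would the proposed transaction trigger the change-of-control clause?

Yes

The purchase adds only to Dae-won's holdings (Zara's stake shrinks), so Dae-won is the only person who could newly come to control Pellion.
Dae-won holds 100% of Larkspur, so Dae-won controls Larkspur.
Dae-won holds 74% of Greywick, so Dae-won controls Greywick.
Larkspur and Greywick together hold 5% + 59% = 64% of Redfern, so Dae-won controls Redfern.
Redfern and Larkspur together hold 40% + 54% = 94% of Stratus, so Dae-won controls Stratus.
Dae-won and Larkspur together hold 20% + 73% = 93% of Nordquist, so Dae-won controls Nordquist.
Redfern holds 77% of Anchor, so Dae-won controls Anchor.
Dae-won holds 100% of Everline, so Dae-won controls Everline.
Neither Dae-won nor any entity Dae-won controls holds any voting interest in Pellion.
So before the transaction, Dae-won does not control Pellion.
After the purchase, Dae-won holds 57% of Pellion directly, and Zara's stake falls to 43%.
Dae-won holds 57% of Pellion, so Dae-won controls Pellion.
Dae-won did not control Pellion before and does after, so the clause is triggered.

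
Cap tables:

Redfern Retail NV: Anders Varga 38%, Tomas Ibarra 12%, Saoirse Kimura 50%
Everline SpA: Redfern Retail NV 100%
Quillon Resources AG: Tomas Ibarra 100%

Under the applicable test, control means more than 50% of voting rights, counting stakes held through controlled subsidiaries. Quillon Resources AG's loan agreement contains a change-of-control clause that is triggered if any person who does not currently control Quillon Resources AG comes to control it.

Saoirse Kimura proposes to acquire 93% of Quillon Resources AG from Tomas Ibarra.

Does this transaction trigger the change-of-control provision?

Yes

The purchase adds only to Saoirse's holdings (Tomas's stake shrinks), so Saoirse is the only person who could newly come to control Quillon.
Saoirse's largest direct stake is 50% in Redfern, which does not meet the threshold, so Saoirse controls no company.
Neither Saoirse nor any entity Saoirse controls holds any voting interest in Quillon.
So before the transaction, Saoirse does not control Quillon.
After the purchase, Saoirse holds 93% of Quillon directly, and Tomas's stake falls to 7%.
Saoirse holds 93% of Quillon, so Saoirse controls Quillon.
Saoirse did not control Quillon before and does after, so the clause is triggered.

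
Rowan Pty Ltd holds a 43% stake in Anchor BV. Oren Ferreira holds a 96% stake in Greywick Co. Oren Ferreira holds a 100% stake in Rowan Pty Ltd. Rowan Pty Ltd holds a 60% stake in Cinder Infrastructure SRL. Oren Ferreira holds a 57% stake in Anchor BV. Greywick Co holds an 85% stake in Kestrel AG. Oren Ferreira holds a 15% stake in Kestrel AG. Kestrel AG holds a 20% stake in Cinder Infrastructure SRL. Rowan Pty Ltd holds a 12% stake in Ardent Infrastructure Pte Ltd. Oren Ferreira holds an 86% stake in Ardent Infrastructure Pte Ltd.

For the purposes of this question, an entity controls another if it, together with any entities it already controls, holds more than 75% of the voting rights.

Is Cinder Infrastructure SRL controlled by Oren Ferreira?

Yes

Oren holds 96% of Greywick, so Oren controls Greywick.
Greywick and Oren together hold 85% + 15% = 100% of Kestrel, so Oren controls Kestrel.
Oren holds 100% of Rowan, so Oren controls Rowan.
Kestrel and Rowan together hold 20% + 60% = 80% of Cinder, so Oren controls Cinder.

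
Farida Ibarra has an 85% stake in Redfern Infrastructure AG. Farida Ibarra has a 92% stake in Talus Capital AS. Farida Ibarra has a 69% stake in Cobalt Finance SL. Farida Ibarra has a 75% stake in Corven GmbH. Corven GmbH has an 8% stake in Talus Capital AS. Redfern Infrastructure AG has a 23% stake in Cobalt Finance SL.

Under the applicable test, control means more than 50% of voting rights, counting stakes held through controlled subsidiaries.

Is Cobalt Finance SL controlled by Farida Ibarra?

Yes

Farida holds 85% of Redfern, so Farida controls Redfern.
Redfern and Farida together hold 23% + 69% = 92% of Cobalt, so Farida controls Cobalt.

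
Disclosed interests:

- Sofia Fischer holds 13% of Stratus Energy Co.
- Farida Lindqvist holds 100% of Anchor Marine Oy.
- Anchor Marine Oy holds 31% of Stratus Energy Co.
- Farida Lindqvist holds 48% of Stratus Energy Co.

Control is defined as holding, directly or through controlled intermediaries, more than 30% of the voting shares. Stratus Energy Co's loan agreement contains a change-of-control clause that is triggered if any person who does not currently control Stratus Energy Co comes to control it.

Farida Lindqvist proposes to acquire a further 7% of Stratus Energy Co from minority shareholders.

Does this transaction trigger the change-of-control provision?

No

The purchase changes only Farida's holdings, so Farida is the only person who could newly come to control Stratus.
Farida holds 100% of Anchor, so Farida controls Anchor.
Farida and Anchor together hold 48% + 31% = 79% of Stratus, so Farida controls Stratus.
So Farida already controls Stratus before the transaction.
After the purchase, Farida's direct stake in Stratus rises to 48% + 7% = 55%.
Farida controlled Stratus already, so this is not a new person acquiring control; every other person's position is unchanged or reduced.
No new person acquires control, so the clause is not triggered.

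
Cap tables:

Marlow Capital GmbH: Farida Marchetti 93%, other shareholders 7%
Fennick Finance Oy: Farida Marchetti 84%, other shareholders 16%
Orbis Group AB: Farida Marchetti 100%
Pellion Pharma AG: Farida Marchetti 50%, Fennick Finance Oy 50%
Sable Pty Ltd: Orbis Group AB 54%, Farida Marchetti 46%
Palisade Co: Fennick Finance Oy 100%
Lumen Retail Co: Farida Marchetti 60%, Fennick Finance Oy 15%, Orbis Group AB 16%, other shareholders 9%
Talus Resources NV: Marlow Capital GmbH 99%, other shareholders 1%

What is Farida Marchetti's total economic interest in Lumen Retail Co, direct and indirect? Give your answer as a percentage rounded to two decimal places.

88.60%

Farida reaches Lumen along 3 paths.
Direct stake: 60% = 60%.
Via Fennick: 84% × 15% = 12.6%.
Via Orbis: 100% × 16% = 16%.
Total: 60% + 12.6% + 16% = 88.6%.
Rounded: 88.60%.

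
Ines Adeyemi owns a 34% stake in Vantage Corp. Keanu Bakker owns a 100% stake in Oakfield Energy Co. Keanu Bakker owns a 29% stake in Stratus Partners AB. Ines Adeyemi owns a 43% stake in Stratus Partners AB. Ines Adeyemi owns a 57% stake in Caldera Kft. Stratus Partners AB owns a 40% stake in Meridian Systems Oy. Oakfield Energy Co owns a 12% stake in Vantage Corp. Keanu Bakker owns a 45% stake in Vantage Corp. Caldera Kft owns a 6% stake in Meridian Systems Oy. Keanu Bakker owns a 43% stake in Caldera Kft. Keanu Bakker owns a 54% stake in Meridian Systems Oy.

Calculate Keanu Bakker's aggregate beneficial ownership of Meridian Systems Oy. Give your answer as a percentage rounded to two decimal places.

68.18%

Keanu reaches Meridian along 3 paths.
Via Caldera: 43% × 6% = 2.58%.
Direct stake: 54% = 54%.
Via Stratus: 29% × 40% = 11.6%.
Total: 2.58% + 54% + 11.6% = 68.18%.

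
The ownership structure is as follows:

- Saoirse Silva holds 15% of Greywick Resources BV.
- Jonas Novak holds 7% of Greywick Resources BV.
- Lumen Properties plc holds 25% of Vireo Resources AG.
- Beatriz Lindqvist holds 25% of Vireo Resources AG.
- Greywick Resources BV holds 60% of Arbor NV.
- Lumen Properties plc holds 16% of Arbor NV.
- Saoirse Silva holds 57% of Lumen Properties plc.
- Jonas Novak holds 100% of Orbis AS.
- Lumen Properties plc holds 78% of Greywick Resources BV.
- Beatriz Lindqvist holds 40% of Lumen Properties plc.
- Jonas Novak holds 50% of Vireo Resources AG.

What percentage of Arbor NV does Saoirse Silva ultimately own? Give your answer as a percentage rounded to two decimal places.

Saoirse reaches Arbor along 3 paths.
Via Lumen: 57% × 16% = 9.12%.
Via Greywick: 15% × 60% = 9%.
Via Lumen → Greywick: 57% × 78% × 60% = 26.676%.
Total: 9.12% + 9% + 26.676% = 44.796%.
Rounded: 44.80%.

44.80%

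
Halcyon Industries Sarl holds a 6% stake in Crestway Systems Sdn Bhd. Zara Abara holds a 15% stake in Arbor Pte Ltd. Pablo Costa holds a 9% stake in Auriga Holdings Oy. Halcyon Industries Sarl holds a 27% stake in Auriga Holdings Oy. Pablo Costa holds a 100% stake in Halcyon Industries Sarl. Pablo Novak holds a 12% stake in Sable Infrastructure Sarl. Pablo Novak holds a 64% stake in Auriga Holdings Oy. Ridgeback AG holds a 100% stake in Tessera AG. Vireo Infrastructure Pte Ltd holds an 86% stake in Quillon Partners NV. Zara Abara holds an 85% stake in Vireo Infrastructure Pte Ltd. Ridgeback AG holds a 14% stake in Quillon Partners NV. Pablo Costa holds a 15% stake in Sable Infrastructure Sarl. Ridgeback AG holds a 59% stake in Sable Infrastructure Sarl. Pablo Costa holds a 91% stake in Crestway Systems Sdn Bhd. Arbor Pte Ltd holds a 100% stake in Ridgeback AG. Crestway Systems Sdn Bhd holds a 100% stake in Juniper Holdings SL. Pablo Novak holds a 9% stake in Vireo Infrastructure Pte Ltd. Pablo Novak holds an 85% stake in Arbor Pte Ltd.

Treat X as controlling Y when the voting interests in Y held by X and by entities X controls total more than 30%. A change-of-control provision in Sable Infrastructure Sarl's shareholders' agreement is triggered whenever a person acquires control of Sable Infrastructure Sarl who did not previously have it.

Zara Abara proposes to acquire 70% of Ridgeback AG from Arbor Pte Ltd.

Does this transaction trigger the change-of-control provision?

The purchase adds only to Zara's holdings (Arbor's stake shrinks), so Zara is the only person who could newly come to control Sable.
Zara holds 85% of Vireo, so Zara controls Vireo.
Vireo holds 86% of Quillon, so Zara controls Quillon.
Neither Zara nor any entity Zara controls holds any voting interest in Sable.
So before the transaction, Zara does not control Sable.
After the purchase, Zara holds 70% of Ridgeback directly, and Arbor's stake falls to 30%.
Zara holds 70% of Ridgeback, so Zara controls Ridgeback.
Ridgeback holds 59% of Sable, so Zara controls Sable.
Zara did not control Sable before and does after, so the clause is triggered.

Yes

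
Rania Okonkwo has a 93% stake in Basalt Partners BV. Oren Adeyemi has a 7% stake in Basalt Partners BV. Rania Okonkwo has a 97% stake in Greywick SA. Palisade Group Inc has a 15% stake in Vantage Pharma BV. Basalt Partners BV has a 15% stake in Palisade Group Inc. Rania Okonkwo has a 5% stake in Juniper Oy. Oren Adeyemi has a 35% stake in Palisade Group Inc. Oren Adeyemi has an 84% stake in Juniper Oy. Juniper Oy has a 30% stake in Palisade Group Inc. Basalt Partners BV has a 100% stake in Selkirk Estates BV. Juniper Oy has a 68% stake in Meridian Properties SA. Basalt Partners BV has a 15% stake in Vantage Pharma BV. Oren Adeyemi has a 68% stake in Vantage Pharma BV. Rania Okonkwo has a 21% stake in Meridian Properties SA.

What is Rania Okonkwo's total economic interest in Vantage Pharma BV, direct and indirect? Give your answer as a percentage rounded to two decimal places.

Rania reaches Vantage along 3 paths.
Via Basalt: 93% × 15% = 13.95%.
Via Juniper → Palisade: 5% × 30% × 15% = 0.225%.
Via Basalt → Palisade: 93% × 15% × 15% = 2.0925%.
Total: 13.95% + 0.225% + 2.0925% = 16.2675%.
Rounded: 16.27%.

16.27%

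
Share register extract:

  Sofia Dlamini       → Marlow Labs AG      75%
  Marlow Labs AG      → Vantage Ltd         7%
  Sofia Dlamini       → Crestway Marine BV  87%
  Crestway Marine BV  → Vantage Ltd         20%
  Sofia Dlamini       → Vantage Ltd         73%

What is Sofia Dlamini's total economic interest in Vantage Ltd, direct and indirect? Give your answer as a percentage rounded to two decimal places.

Sofia reaches Vantage along 3 paths.
Via Marlow: 75% × 7% = 5.25%.
Direct stake: 73% = 73%.
Via Crestway: 87% × 20% = 17.4%.
Total: 5.25% + 73% + 17.4% = 95.65%.

95.65%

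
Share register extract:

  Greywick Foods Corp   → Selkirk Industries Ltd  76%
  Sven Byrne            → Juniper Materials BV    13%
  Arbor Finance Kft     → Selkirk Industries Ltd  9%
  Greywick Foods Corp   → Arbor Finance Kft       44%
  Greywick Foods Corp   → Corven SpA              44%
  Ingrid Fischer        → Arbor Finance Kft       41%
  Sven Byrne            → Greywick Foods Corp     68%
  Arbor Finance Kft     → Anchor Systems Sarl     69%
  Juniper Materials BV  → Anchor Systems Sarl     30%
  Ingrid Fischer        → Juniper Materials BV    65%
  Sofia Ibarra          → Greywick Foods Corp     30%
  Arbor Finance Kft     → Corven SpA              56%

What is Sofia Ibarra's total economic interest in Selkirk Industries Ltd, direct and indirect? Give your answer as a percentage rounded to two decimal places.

Sofia reaches Selkirk along 2 paths.
Via Greywick: 30% × 76% = 22.8%.
Via Greywick → Arbor: 30% × 44% × 9% = 1.188%.
Total: 22.8% + 1.188% = 23.988%.
Rounded: 23.99%.

23.99%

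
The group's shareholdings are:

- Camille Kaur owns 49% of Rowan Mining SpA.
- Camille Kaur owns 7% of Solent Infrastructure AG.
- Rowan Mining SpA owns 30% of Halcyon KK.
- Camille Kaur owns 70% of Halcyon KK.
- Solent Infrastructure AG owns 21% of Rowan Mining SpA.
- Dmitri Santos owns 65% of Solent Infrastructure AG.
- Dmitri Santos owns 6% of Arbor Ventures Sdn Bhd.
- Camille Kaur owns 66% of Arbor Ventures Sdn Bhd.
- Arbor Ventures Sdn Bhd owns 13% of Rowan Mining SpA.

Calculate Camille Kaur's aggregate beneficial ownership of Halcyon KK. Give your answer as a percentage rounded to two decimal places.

Camille reaches Halcyon along 4 paths.
Via Rowan: 49% × 30% = 14.7%.
Via Solent → Rowan: 7% × 21% × 30% = 0.441%.
Via Arbor → Rowan: 66% × 13% × 30% = 2.574%.
Direct stake: 70% = 70%.
Total: 14.7% + 0.441% + 2.574% + 70% = 87.715%.
Rounded: 87.72%.

87.72%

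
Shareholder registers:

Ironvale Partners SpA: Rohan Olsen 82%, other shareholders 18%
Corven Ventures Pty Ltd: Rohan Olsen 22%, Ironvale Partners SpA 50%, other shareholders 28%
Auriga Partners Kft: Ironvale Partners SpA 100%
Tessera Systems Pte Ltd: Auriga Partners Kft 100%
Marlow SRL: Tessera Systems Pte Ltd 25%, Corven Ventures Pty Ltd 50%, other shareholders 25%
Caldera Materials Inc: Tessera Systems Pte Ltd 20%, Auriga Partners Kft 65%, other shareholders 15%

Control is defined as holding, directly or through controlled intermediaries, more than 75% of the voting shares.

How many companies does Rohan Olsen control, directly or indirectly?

Rohan holds 82% of Ironvale, so Rohan controls Ironvale.
Ironvale holds 100% of Auriga, so Rohan controls Auriga.
Auriga holds 100% of Tessera, so Rohan controls Tessera.
Tessera and Auriga together hold 20% + 65% = 85% of Caldera, so Rohan controls Caldera.
No other company's threshold is met.
Rohan controls 4 companies.

4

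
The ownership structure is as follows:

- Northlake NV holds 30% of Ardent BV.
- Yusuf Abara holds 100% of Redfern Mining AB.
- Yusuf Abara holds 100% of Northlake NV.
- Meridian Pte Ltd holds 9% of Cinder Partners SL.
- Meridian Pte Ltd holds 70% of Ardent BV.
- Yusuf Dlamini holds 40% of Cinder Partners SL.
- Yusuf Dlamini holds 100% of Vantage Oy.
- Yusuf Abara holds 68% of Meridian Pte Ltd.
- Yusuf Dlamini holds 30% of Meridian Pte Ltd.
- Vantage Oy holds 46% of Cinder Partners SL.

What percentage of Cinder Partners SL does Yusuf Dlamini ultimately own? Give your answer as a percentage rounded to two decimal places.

Yusuf Dlamini reaches Cinder along 3 paths.
Via Vantage: 100% × 46% = 46%.
Via Meridian: 30% × 9% = 2.7%.
Direct stake: 40% = 40%.
Total: 46% + 2.7% + 40% = 88.7%.
Rounded: 88.70%.

88.70%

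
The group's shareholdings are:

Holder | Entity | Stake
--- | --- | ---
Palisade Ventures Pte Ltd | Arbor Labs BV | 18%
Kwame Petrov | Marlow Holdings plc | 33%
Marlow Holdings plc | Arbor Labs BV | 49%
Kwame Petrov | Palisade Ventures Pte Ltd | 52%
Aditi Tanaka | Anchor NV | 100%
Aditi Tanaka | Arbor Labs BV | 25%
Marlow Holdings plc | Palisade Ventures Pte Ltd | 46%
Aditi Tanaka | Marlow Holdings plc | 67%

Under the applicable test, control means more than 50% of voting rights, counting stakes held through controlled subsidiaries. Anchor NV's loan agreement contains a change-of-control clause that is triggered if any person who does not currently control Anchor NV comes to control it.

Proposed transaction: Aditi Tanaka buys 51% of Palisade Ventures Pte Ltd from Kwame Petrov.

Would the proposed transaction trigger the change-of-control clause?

No

The purchase adds only to Aditi's holdings (Kwame's stake shrinks), so Aditi is the only person who could newly come to control Anchor.
Aditi holds 100% of Anchor, so Aditi controls Anchor.
So Aditi already controls Anchor before the transaction.
After the purchase, Aditi holds 51% of Palisade directly, and Kwame's stake falls to 1%.
Aditi controlled Anchor already, so this is not a new person acquiring control; every other person's position is unchanged or reduced.
No new person acquires control, so the clause is not triggered.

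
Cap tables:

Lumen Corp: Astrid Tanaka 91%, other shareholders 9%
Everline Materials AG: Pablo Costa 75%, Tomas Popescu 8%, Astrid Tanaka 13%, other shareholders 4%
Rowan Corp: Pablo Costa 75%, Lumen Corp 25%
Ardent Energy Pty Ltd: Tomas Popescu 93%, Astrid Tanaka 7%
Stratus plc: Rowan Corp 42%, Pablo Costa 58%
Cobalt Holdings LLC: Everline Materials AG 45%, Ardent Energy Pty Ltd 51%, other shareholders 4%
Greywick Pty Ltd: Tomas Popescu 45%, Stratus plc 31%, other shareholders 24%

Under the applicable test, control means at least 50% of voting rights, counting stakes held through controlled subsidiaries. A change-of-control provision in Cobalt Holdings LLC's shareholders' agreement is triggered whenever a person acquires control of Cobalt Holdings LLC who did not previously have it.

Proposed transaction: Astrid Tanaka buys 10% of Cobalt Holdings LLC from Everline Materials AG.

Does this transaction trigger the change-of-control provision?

The purchase adds only to Astrid's holdings (Everline's stake shrinks), so Astrid is the only person who could newly come to control Cobalt.
Astrid holds 91% of Lumen, so Astrid controls Lumen.
Neither Astrid nor any entity Astrid controls holds any voting interest in Cobalt.
So before the transaction, Astrid does not control Cobalt.
After the purchase, Astrid holds 10% of Cobalt directly, and Everline's stake falls to 35%.
After the transaction, Astrid's side holds 10% of Cobalt, not ≥ 50%, so Astrid still does not control Cobalt.
No new person acquires control, so the clause is not triggered.

No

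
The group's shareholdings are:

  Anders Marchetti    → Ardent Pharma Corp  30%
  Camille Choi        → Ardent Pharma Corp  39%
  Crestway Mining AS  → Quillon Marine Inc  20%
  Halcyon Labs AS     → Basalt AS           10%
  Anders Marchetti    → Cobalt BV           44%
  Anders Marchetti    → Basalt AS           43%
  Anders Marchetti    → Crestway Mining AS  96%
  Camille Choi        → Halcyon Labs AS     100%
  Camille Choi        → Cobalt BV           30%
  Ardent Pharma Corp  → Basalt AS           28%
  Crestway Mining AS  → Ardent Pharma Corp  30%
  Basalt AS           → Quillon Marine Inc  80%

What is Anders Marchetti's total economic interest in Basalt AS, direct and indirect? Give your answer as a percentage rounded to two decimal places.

59.46%

Anders reaches Basalt along 3 paths.
Direct stake: 43% = 43%.
Via Ardent: 30% × 28% = 8.4%.
Via Crestway → Ardent: 96% × 30% × 28% = 8.064%.
Total: 43% + 8.4% + 8.064% = 59.464%.
Rounded: 59.46%.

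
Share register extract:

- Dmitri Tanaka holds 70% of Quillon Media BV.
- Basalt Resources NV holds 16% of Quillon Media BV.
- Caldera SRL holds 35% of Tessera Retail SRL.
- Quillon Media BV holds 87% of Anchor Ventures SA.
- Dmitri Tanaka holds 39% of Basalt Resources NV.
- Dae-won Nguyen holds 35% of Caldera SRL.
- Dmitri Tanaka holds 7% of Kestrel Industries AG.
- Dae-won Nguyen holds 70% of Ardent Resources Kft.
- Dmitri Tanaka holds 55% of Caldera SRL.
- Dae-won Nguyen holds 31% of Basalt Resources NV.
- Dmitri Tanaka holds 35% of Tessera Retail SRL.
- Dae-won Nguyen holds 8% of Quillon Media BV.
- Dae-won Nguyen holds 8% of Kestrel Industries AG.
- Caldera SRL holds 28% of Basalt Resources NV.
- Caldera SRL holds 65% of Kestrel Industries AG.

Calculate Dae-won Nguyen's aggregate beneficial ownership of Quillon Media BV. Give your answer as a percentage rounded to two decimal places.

Dae-won reaches Quillon along 3 paths.
Direct stake: 8% = 8%.
Via Caldera → Basalt: 35% × 28% × 16% = 1.568%.
Via Basalt: 31% × 16% = 4.96%.
Total: 8% + 1.568% + 4.96% = 14.528%.
Rounded: 14.53%.

14.53%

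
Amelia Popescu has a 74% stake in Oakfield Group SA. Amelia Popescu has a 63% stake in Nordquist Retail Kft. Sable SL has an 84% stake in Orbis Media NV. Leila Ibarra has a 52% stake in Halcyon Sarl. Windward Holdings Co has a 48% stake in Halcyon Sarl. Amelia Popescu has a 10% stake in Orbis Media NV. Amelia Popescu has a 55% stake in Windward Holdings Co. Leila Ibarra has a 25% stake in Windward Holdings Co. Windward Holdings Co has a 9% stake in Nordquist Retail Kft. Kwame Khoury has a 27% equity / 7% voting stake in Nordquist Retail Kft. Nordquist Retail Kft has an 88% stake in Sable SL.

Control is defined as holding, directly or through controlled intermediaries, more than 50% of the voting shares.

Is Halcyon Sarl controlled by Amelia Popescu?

Amelia holds 55% of Windward, so Amelia controls Windward.
Windward and Amelia together hold 9% + 63% = 72% of Nordquist, so Amelia controls Nordquist.
Nordquist holds 88% of Sable, so Amelia controls Sable.
Amelia holds 74% of Oakfield, so Amelia controls Oakfield.
Amelia and Sable together hold 10% + 84% = 94% of Orbis, so Amelia controls Orbis.
In Halcyon, Amelia's side holds only 48%, not > 50%.
So Amelia does not control Halcyon.

No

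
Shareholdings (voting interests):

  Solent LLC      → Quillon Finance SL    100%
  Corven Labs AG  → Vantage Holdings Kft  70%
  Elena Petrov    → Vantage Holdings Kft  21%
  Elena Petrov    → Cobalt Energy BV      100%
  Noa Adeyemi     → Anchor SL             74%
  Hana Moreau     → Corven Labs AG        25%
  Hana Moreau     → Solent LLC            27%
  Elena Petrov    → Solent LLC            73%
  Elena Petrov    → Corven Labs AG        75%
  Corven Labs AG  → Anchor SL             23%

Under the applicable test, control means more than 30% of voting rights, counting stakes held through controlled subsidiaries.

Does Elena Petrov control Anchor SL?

Elena holds 100% of Cobalt, so Elena controls Cobalt.
Elena holds 75% of Corven, so Elena controls Corven.
Elena holds 73% of Solent, so Elena controls Solent.
Solent holds 100% of Quillon, so Elena controls Quillon.
Corven and Elena together hold 70% + 21% = 91% of Vantage, so Elena controls Vantage.
In Anchor, Elena's side holds only 23%, not > 30%.
So Elena does not control Anchor.

No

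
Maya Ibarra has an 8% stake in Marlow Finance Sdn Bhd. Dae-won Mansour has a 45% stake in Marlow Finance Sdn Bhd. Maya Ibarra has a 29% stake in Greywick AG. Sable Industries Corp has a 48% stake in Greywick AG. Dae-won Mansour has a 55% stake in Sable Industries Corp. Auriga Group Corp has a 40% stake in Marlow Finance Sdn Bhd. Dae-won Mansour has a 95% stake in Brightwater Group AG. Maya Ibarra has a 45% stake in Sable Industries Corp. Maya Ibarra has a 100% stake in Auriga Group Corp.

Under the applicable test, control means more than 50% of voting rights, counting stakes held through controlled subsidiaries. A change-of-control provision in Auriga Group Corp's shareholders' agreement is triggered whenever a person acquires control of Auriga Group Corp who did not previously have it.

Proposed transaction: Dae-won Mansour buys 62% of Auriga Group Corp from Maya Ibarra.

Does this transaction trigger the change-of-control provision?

Yes

The purchase adds only to Dae-won's holdings (Maya's stake shrinks), so Dae-won is the only person who could newly come to control Auriga.
Dae-won holds 55% of Sable, so Dae-won controls Sable.
Dae-won holds 95% of Brightwater, so Dae-won controls Brightwater.
Neither Dae-won nor any entity Dae-won controls holds any voting interest in Auriga.
So before the transaction, Dae-won does not control Auriga.
After the purchase, Dae-won holds 62% of Auriga directly, and Maya's stake falls to 38%.
Dae-won holds 62% of Auriga, so Dae-won controls Auriga.
Dae-won did not control Auriga before and does after, so the clause is triggered.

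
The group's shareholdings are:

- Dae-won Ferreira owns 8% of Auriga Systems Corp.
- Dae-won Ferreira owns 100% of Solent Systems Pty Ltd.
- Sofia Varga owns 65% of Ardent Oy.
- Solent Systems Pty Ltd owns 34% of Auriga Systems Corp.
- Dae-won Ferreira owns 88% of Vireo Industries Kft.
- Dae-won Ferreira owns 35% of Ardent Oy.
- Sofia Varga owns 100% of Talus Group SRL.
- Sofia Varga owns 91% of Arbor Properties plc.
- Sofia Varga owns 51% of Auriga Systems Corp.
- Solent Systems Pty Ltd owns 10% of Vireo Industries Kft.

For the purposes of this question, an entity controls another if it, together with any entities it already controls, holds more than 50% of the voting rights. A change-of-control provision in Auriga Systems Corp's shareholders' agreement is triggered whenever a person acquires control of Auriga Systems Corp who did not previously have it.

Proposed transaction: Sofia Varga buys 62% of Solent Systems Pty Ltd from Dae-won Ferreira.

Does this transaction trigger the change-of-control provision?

The purchase adds only to Sofia's holdings (Dae-won's stake shrinks), so Sofia is the only person who could newly come to control Auriga.
Sofia holds 51% of Auriga, so Sofia controls Auriga.
So Sofia already controls Auriga before the transaction.
After the purchase, Sofia holds 62% of Solent directly, and Dae-won's stake falls to 38%.
Sofia controlled Auriga already, so this is not a new person acquiring control; every other person's position is unchanged or reduced.
No new person acquires control, so the clause is not triggered.

No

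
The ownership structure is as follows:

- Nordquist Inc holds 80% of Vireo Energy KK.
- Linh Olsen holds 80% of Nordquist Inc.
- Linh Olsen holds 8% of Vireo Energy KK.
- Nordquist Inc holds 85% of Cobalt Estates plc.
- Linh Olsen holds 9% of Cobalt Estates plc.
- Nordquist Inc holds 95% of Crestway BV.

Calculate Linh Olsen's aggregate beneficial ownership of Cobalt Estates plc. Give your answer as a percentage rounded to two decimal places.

77.00%

Linh reaches Cobalt along 2 paths.
Via Nordquist: 80% × 85% = 68%.
Direct stake: 9% = 9%.
Total: 68% + 9% = 77%.
Rounded: 77.00%.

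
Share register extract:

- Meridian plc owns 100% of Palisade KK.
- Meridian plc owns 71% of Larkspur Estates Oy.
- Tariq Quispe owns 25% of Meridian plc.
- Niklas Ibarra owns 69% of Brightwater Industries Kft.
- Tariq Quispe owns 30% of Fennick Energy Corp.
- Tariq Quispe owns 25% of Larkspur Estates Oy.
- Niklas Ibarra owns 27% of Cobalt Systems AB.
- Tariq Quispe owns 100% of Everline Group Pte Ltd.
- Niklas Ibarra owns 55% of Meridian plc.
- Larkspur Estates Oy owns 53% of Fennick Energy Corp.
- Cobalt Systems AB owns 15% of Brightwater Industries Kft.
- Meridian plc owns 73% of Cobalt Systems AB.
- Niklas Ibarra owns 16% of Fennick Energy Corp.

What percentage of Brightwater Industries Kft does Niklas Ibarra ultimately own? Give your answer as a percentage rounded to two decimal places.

Niklas reaches Brightwater along 3 paths.
Via Cobalt: 27% × 15% = 4.05%.
Via Meridian → Cobalt: 55% × 73% × 15% = 6.0225%.
Direct stake: 69% = 69%.
Total: 4.05% + 6.0225% + 69% = 79.0725%.
Rounded: 79.07%.

79.07%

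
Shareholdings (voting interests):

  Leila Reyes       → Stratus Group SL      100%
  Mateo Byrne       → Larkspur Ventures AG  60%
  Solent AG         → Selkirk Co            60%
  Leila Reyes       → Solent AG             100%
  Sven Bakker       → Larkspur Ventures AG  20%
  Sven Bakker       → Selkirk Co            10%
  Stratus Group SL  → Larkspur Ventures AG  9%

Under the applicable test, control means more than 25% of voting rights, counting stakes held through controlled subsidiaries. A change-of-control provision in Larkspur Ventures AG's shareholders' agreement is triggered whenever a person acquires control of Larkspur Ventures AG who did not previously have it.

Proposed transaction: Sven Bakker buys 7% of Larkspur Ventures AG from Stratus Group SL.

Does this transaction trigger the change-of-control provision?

The purchase adds only to Sven's holdings (Stratus's stake shrinks), so Sven is the only person who could newly come to control Larkspur.
Sven's largest direct stake is 20% in Larkspur, which does not meet the threshold, so Sven controls no company.
In Larkspur, Sven's side holds only 20%, not > 25%.
So before the transaction, Sven does not control Larkspur.
After the purchase, Sven's direct stake in Larkspur rises to 20% + 7% = 27%, and Stratus's stake falls to 2%.
Sven holds 27% of Larkspur, so Sven controls Larkspur.
Sven did not control Larkspur before and does after, so the clause is triggered.

Yes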